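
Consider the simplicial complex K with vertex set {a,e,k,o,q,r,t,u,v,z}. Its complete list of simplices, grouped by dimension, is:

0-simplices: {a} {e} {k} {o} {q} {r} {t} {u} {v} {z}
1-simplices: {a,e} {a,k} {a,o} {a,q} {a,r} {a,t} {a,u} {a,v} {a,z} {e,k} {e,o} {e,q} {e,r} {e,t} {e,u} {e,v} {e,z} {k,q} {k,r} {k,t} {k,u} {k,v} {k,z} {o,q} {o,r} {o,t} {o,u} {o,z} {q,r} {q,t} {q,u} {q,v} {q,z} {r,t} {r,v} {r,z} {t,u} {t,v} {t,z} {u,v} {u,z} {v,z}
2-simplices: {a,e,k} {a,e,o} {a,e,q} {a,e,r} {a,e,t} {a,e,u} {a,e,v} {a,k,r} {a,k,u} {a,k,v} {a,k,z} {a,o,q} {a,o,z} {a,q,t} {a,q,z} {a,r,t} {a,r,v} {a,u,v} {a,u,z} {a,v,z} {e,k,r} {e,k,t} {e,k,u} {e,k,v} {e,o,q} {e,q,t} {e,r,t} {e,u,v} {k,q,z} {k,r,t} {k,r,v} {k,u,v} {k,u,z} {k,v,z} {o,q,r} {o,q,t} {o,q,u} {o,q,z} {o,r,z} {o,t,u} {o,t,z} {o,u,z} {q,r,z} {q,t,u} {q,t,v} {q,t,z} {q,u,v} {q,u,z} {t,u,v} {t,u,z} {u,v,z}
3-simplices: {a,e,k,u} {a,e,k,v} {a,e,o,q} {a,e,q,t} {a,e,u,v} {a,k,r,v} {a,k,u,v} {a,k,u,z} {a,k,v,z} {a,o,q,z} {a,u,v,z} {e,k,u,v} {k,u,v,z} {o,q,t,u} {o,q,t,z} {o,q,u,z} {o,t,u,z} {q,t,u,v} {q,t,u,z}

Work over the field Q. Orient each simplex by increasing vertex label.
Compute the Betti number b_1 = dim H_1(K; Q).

b_1=2

n_0=10 n_1=42 n_2=51 n_3=19  [Q]
∂1: piv[ae,ak,ao,aq,ar,at,au,av,az] rk=9  ker:ek,eo,eq,er,et,eu,ev,ez,kq,kr,kt,ku,kv,kz,oq,or,ot,ou,oz,qr,qt,qu,qv,qz,rt,rv,rz,tu,tv,tz,uv,uz,vz
∂2: piv[aek,aeo,aeq,aer,aet,aeu,aev,akr,aku,akv,akz,aoq,aoz,aqt,aqz,art,arv,auv,auz,avz,ekt,kqz,oqr,oqt,oqu,orz,otu,otz,ouz,qtv,quv] rk=31  ker:ekr,eku,ekv,eoq,eqt,ert,euv,krt,krv,kuv,kuz,kvz,oqz,qrz,qtu,qtz,quz,tuv,tuz,uvz
∂3: piv[aeku,aekv,aeoq,aeqt,aeuv,akrv,akuv,akuz,akvz,aoqz,auvz,oqtu,oqtz,oquz,otuz,qtuv] rk=16  ker:ekuv,kuvz,qtuz
b_1=(42−9)−31=2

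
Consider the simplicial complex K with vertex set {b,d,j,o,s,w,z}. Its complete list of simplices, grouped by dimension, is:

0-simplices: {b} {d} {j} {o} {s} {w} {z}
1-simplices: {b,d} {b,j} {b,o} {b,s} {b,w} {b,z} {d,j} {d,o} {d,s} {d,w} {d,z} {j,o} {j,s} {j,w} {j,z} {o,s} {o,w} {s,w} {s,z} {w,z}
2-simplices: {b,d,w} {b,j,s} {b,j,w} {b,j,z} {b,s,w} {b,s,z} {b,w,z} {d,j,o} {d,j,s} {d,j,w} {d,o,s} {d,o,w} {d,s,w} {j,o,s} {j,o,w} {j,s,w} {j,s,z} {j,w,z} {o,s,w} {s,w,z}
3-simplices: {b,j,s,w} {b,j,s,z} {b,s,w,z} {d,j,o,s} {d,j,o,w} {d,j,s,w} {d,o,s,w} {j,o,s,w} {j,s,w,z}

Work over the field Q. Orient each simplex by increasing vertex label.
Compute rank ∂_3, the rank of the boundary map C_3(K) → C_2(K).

rank∂_3=8

n_0=7 n_1=20 n_2=20 n_3=9  [Q]
∂1: piv[bd,bj,bo,bs,bw,bz] rk=6  ker:dj,do,ds,dw,dz,jo,js,jw,jz,os,ow,sw,sz,wz
∂2: piv[bdw,bjs,bjw,bjz,bsw,bsz,bwz,djo,djs,djw,dos,dow] rk=12  ker:dsw,jos,jow,jsw,jsz,jwz,osw,swz
∂3: piv[bjsw,bjsz,bswz,djos,djow,djsw,dosw,jswz] rk=8  ker:josw
rk∂_3=8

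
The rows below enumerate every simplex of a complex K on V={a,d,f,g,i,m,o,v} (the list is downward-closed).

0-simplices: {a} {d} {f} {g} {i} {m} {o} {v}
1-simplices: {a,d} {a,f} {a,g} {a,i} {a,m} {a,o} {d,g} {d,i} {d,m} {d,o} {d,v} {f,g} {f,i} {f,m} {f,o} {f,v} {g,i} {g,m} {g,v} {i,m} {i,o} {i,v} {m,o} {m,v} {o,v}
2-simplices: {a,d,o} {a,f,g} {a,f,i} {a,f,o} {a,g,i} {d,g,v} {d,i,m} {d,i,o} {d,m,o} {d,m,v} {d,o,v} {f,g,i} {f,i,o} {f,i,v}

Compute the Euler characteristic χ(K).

χ(K)=-3

n_0=8 n_1=25 n_2=14
χ=+8−25+14=-3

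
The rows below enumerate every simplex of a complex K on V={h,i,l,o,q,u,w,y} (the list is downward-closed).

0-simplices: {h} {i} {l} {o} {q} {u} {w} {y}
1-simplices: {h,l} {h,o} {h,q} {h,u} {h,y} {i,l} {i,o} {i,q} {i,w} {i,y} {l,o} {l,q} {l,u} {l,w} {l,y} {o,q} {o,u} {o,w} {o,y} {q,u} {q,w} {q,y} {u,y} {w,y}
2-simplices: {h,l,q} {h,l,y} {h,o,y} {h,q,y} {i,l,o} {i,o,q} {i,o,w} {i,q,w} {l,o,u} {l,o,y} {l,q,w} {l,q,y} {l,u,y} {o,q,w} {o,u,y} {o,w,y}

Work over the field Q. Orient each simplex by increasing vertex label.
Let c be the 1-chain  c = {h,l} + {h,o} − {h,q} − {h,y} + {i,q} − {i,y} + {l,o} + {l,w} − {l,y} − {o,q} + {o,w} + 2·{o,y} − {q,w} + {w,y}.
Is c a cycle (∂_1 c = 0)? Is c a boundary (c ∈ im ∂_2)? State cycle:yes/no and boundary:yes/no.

cycle:yes boundary:no

n_0=8 n_1=24 n_2=16  [Q]
∂1: piv[hl,ho,hq,hu,hy,il,iw] rk=7  ker:io,iq,iy,lo,lq,lu,lw,ly,oq,ou,ow,oy,qu,qw,qy,uy,wy
∂2: piv[hlq,hly,hoy,hqy,ilo,ioq,iow,iqw,lou,loy,lqw,luy,owy] rk=13  ker:lqy,oqw,ouy
∂1c = 0
c vs im∂2: residual ≠ 0 ⇒ not boundary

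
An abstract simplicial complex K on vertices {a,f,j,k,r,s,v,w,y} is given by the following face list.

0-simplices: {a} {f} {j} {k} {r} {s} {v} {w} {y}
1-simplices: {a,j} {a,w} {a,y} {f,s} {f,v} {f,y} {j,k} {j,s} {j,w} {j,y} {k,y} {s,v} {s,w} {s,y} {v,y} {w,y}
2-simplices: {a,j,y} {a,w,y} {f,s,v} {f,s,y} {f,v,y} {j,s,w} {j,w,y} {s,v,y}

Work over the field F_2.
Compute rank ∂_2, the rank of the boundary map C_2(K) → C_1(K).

n_0=9 n_1=16 n_2=8  [Z2]
∂1: piv[aj,aw,ay,fs,fv,fy,jk] rk=7  ker:js,jw,jy,ky,sv,sw,sy,vy,wy
∂2: piv[ajy,awy,fsv,fsy,fvy,jsw,jwy] rk=7  ker:svy
rk∂_2=7

rank∂_2=7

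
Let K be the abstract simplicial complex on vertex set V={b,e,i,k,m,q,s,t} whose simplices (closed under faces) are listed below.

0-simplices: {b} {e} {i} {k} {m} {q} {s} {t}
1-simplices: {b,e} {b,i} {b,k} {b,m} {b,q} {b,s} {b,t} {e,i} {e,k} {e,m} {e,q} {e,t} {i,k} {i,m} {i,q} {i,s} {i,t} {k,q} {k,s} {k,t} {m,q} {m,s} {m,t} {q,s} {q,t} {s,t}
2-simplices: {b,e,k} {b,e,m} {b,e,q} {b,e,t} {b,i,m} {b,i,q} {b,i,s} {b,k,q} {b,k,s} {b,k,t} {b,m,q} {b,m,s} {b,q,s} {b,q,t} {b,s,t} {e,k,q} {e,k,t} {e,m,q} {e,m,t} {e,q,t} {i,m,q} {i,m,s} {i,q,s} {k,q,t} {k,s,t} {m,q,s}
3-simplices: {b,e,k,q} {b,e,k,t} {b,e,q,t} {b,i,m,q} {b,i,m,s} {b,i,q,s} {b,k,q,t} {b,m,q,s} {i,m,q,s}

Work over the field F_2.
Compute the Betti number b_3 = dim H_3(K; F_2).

b_3=1

n_0=8 n_1=26 n_2=26 n_3=9  [Z2]
∂1: piv[be,bi,bk,bm,bq,bs,bt] rk=7  ker:ei,ek,em,eq,et,ik,im,iq,is,it,kq,ks,kt,mq,ms,mt,qs,qt,st
∂2: piv[bek,bem,beq,bet,bim,biq,bis,bkq,bks,bkt,bmq,bms,bqs,bqt,bst,emt] rk=16  ker:ekq,ekt,emq,eqt,imq,ims,iqs,kqt,kst,mqs
∂3: piv[bekq,bekt,beqt,bimq,bims,biqs,bkqt,bmqs] rk=8  ker:imqs
b_3=(9−8)−0=1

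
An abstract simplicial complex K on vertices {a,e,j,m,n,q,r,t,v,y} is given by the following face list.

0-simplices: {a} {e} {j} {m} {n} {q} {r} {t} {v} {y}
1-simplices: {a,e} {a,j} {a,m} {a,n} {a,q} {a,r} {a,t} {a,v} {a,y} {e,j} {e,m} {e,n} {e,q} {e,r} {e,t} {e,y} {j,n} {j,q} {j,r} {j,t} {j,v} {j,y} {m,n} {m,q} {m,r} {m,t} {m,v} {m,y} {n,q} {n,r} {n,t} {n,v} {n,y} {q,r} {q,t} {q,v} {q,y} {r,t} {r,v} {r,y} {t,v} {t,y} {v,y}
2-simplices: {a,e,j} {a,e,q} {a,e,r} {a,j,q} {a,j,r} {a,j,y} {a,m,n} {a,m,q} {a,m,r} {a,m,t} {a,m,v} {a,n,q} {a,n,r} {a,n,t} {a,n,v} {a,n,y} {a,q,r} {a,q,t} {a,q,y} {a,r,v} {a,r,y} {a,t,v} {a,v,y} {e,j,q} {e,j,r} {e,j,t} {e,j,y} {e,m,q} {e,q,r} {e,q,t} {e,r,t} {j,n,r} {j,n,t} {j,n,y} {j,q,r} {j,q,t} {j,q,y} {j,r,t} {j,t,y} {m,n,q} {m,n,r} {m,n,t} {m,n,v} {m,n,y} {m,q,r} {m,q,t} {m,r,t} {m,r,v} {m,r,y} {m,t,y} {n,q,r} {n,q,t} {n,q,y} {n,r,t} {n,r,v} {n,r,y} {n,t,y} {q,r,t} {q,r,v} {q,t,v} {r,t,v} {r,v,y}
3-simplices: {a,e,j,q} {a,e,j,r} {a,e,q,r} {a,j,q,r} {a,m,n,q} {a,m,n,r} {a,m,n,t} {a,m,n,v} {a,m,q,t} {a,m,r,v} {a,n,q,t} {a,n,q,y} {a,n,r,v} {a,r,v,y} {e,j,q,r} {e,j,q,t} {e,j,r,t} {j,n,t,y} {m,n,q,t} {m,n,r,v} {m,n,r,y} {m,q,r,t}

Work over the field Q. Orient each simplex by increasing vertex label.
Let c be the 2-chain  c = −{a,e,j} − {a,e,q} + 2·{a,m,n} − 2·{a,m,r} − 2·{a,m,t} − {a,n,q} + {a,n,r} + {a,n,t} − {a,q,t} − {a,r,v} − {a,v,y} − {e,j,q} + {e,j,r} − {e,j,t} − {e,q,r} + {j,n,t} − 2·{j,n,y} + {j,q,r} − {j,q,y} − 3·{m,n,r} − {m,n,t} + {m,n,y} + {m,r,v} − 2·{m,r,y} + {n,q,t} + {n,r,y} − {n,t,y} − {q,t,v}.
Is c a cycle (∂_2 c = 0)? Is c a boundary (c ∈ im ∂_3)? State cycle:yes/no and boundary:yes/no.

cycle:no boundary:no

n_0=10 n_1=43 n_2=62 n_3=22  [Q]
∂1: piv[ae,aj,am,an,aq,ar,at,av,ay] rk=9  ker:ej,em,en,eq,er,et,ey,jn,jq,jr,jt,jv,jy,mn,mq,mr,mt,mv,my,nq,nr,nt,nv,ny,qr,qt,qv,qy,rt,rv,ry,tv,ty,vy
∂2: piv[aej,aeq,aer,ajq,ajr,ajy,amn,amq,amr,amt,amv,anq,anr,ant,anv,any,aqr,aqt,aqy,arv,ary,atv,avy,ejt,ejy,emq,eqt,ert,jnr,jty,mny,qrv] rk=32  ker:ejq,ejr,eqr,jnt,jny,jqr,jqt,jqy,jrt,mnq,mnr,mnt,mnv,mqr,mqt,mrt,mrv,mry,mty,nqr,nqt,nqy,nrt,nrv,nry,nty,qrt,qtv,rtv,rvy
∂3: piv[aejq,aejr,aeqr,ajqr,amnq,amnr,amnt,amnv,amqt,amrv,anqt,anqy,anrv,arvy,ejqt,ejrt,jnty,mnry,mqrt] rk=19  ker:ejqr,mnqt,mnrv
∂2c = −2·{a,e} + {a,j} − 2·{a,m} − {a,n} + {a,q} + 2·{a,t} + {a,y} − 2·{e,j} − {e,q} + {e,t} − {j,n} − {j,q} − 2·{j,t} + 3·{j,y} − {m,n} − {m,t} − {m,v} + {m,y} − {n,r} − {n,t} − {n,y} − {q,t} + {q,v} − {q,y} − {r,y} − {t,v} − {t,y} − {v,y}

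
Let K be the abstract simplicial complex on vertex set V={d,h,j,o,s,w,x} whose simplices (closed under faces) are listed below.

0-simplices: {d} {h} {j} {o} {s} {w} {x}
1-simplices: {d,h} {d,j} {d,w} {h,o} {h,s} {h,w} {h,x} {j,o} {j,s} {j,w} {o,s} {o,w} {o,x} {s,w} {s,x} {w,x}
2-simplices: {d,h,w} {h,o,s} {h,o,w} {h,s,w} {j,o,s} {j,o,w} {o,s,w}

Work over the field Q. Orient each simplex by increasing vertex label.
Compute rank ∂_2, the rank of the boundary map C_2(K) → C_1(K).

rank∂_2=6

n_0=7 n_1=16 n_2=7  [Q]
∂1: piv[dh,dj,dw,ho,hs,hx] rk=6  ker:hw,jo,js,jw,os,ow,ox,sw,sx,wx
∂2: piv[dhw,hos,how,hsw,jos,jow] rk=6  ker:osw
rk∂_2=6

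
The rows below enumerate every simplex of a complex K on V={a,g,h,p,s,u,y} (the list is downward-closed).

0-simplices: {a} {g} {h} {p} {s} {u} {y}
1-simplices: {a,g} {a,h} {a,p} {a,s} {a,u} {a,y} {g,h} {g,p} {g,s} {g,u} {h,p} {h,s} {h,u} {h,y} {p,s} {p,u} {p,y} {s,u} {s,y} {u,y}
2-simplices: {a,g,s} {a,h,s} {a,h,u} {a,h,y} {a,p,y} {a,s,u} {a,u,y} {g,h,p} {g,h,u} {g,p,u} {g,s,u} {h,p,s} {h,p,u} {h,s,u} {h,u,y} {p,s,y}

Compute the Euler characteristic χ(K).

n_0=7 n_1=20 n_2=16
χ=+7−20+16=3

χ(K)=3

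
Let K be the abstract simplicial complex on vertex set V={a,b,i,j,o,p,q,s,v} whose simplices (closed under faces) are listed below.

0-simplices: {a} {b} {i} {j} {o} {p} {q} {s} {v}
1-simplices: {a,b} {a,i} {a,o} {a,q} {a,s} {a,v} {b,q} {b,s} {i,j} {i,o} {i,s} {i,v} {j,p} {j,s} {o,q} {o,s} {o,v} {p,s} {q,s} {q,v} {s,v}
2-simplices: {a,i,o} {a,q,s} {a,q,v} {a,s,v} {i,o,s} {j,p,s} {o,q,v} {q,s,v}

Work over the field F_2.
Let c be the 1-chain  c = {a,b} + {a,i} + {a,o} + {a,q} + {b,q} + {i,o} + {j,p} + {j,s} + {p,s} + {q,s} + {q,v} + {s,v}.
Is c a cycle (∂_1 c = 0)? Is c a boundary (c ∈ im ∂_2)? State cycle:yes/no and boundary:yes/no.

cycle:yes boundary:no

n_0=9 n_1=21 n_2=8  [Z2]
∂1: piv[ab,ai,ao,aq,as,av,ij,jp] rk=8  ker:bq,bs,io,is,iv,js,oq,os,ov,ps,qs,qv,sv
∂2: piv[aio,aqs,aqv,asv,ios,jps,oqv] rk=7  ker:qsv
∂1c = 0
c vs im∂2: residual ≠ 0 ⇒ not boundary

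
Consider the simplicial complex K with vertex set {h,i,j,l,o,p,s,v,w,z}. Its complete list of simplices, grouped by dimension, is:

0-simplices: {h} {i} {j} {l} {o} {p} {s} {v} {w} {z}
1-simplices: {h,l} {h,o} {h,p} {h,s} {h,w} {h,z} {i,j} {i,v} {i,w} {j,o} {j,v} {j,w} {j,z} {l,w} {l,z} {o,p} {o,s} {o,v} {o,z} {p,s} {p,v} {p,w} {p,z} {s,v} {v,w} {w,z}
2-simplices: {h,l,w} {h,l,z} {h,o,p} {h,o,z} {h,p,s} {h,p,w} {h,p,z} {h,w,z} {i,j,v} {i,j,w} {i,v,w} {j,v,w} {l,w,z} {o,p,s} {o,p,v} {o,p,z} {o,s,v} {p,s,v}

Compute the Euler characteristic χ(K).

χ(K)=2

n_0=10 n_1=26 n_2=18
χ=+10−26+18=2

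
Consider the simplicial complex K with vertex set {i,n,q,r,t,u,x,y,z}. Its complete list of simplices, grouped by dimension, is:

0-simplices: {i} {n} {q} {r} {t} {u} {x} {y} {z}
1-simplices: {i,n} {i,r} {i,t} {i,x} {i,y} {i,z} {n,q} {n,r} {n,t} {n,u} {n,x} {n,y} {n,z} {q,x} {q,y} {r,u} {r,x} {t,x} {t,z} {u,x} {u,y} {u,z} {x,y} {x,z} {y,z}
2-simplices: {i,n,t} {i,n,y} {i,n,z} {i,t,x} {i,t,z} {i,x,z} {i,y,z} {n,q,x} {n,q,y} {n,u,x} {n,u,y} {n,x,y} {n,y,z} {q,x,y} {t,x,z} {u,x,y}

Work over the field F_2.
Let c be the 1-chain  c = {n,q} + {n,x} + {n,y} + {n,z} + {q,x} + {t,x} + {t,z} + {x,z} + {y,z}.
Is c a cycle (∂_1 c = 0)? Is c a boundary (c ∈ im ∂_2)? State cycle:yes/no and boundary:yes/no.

n_0=9 n_1=25 n_2=16  [Z2]
∂1: piv[in,ir,it,ix,iy,iz,nq,nu] rk=8  ker:nr,nt,nx,ny,nz,qx,qy,ru,rx,tx,tz,ux,uy,uz,xy,xz,yz
∂2: piv[int,iny,inz,itx,itz,ixz,iyz,nqx,nqy,nux,nuy,nxy] rk=12  ker:nyz,qxy,txz,uxy
∂1c = 0
c vs im∂2: reduces to 0 ⇒ boundary

cycle:yes boundary:yes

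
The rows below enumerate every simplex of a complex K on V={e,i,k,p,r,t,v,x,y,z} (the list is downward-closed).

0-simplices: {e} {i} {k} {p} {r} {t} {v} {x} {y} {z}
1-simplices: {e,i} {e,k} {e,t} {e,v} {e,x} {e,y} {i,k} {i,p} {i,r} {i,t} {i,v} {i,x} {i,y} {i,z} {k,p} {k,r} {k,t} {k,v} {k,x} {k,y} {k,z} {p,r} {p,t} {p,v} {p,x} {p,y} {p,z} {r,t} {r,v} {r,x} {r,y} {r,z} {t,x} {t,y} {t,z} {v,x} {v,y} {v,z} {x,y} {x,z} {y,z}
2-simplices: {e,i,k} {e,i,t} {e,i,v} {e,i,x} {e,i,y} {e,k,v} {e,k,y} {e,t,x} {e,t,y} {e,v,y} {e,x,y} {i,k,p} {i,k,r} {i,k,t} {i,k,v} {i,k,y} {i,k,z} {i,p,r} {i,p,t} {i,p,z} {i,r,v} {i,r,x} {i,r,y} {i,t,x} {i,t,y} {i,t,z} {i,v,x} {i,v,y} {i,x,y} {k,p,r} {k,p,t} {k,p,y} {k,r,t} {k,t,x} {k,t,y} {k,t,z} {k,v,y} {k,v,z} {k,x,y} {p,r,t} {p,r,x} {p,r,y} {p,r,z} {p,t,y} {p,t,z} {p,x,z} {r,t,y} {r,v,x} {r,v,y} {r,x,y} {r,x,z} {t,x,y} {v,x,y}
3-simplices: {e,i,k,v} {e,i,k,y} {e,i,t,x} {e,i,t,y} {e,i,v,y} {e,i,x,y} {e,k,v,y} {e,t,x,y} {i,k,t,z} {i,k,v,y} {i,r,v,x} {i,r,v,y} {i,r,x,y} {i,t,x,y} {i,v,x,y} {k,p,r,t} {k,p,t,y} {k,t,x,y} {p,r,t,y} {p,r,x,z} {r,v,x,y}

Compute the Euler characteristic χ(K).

χ(K)=1

n_0=10 n_1=41 n_2=53 n_3=21
χ=+10−41+53−21=1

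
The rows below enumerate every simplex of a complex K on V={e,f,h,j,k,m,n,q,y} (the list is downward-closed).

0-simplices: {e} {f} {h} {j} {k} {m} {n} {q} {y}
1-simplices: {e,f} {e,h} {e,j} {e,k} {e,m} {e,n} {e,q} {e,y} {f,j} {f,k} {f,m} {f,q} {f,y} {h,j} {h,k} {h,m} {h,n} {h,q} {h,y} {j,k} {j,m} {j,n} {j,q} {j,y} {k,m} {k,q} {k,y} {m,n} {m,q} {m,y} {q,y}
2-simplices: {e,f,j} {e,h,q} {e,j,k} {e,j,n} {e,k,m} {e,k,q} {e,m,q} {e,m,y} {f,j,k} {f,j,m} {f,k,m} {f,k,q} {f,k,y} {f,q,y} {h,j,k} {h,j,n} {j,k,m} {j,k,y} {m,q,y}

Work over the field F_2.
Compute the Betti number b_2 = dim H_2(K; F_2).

n_0=9 n_1=31 n_2=19  [Z2]
∂1: piv[ef,eh,ej,ek,em,en,eq,ey] rk=8  ker:fj,fk,fm,fq,fy,hj,hk,hm,hn,hq,hy,jk,jm,jn,jq,jy,km,kq,ky,mn,mq,my,qy
∂2: piv[efj,ehq,ejk,ejn,ekm,ekq,emq,emy,fjk,fjm,fkm,fkq,fky,fqy,hjk,hjn,jky,mqy] rk=18  ker:jkm
b_2=(19−18)−0=1

b_2=1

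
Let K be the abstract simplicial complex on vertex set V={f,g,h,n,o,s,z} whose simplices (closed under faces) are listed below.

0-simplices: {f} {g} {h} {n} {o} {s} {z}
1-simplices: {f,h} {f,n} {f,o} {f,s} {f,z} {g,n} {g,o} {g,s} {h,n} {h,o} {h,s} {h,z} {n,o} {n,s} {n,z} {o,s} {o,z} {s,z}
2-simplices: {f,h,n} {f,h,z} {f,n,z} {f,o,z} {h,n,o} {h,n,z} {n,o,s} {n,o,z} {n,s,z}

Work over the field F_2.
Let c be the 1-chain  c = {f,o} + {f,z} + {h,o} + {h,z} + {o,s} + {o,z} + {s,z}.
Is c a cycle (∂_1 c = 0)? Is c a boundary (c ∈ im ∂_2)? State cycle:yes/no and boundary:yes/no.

cycle:yes boundary:yes

n_0=7 n_1=18 n_2=9  [Z2]
∂1: piv[fh,fn,fo,fs,fz,gn] rk=6  ker:go,gs,hn,ho,hs,hz,no,ns,nz,os,oz,sz
∂2: piv[fhn,fhz,fnz,foz,hno,nos,noz,nsz] rk=8  ker:hnz
∂1c = 0
c vs im∂2: reduces to 0 ⇒ boundary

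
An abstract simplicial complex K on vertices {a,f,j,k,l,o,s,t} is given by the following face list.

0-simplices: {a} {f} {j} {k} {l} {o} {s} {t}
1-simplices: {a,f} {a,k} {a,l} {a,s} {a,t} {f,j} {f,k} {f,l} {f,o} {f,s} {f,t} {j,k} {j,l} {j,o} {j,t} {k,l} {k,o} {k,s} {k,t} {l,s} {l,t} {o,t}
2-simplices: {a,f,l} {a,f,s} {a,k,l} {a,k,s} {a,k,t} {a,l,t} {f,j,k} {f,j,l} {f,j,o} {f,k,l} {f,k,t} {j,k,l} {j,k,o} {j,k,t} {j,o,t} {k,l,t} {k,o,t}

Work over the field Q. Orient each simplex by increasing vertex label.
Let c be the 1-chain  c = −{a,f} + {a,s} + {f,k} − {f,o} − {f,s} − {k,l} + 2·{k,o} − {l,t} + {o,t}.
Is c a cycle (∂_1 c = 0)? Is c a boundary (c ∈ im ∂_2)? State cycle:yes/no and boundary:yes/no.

cycle:yes boundary:yes

n_0=8 n_1=22 n_2=17  [Q]
∂1: piv[af,ak,al,as,at,fj,fo] rk=7  ker:fk,fl,fs,ft,jk,jl,jo,jt,kl,ko,ks,kt,ls,lt,ot
∂2: piv[afl,afs,akl,aks,akt,alt,fjk,fjl,fjo,fkl,fkt,jko,jkt,jot] rk=14  ker:jkl,klt,kot
∂1c = 0
c vs im∂2: reduces to 0 ⇒ boundary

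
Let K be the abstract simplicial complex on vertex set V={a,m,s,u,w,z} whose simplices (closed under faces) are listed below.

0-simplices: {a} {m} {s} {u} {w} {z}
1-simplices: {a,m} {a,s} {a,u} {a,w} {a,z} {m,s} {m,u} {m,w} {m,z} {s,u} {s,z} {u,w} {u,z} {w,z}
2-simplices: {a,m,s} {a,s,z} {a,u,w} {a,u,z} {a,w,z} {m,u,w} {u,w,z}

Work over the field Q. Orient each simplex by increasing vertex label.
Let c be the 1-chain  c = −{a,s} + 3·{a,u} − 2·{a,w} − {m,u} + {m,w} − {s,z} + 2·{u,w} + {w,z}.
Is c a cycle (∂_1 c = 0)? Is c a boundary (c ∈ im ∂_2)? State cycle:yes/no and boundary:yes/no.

cycle:yes boundary:yes

n_0=6 n_1=14 n_2=7  [Q]
∂1: piv[am,as,au,aw,az] rk=5  ker:ms,mu,mw,mz,su,sz,uw,uz,wz
∂2: piv[ams,asz,auw,auz,awz,muw] rk=6  ker:uwz
∂1c = 0
c vs im∂2: reduces to 0 ⇒ boundary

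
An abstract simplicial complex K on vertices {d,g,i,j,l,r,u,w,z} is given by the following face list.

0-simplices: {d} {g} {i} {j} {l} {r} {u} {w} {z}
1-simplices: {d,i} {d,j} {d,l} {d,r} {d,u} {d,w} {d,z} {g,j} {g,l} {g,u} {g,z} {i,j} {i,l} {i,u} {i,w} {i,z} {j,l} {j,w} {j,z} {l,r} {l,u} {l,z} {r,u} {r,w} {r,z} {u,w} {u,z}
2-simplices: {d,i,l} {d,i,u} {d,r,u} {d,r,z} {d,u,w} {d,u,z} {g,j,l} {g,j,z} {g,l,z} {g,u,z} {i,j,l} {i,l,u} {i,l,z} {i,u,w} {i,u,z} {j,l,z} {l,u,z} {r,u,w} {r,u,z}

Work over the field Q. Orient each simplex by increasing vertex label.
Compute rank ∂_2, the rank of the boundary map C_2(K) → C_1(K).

rank∂_2=16

n_0=9 n_1=27 n_2=19  [Q]
∂1: piv[di,dj,dl,dr,du,dw,dz,gj] rk=8  ker:gl,gu,gz,ij,il,iu,iw,iz,jl,jw,jz,lr,lu,lz,ru,rw,rz,uw,uz
∂2: piv[dil,diu,dru,drz,duw,duz,gjl,gjz,glz,guz,ijl,ilu,ilz,iuw,iuz,ruw] rk=16  ker:jlz,luz,ruz
rk∂_2=16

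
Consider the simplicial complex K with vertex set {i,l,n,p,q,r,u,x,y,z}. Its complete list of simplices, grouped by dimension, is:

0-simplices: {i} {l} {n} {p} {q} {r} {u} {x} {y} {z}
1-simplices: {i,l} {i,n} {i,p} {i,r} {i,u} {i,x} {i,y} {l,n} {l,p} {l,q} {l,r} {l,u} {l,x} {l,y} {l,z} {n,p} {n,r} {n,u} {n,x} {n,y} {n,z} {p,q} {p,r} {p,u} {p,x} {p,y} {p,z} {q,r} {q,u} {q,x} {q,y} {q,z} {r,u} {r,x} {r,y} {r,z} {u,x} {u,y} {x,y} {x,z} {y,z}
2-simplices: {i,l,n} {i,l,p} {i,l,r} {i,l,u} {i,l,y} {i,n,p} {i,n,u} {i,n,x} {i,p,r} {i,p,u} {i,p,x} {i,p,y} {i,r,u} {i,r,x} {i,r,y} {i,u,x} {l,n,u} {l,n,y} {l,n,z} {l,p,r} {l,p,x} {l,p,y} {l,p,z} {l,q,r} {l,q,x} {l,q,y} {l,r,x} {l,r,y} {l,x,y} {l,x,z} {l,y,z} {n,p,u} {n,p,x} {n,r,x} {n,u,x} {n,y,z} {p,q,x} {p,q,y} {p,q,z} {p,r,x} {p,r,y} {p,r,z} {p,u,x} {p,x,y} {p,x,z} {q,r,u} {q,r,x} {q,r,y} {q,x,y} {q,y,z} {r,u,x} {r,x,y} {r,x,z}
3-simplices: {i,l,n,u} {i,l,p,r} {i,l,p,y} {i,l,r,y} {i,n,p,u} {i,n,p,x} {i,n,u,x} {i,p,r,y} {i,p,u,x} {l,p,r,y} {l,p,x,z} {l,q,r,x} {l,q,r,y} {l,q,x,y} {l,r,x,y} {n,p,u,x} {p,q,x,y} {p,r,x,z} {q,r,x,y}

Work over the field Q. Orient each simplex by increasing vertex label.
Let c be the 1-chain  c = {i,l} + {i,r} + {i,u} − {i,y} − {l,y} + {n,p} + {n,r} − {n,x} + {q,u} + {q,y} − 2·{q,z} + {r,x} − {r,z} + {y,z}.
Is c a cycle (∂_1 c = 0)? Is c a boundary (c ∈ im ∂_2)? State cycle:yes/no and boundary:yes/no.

cycle:no boundary:no

n_0=10 n_1=41 n_2=53 n_3=19  [Q]
∂1: piv[il,in,ip,ir,iu,ix,iy,lq,lz] rk=9  ker:ln,lp,lr,lu,lx,ly,np,nr,nu,nx,ny,nz,pq,pr,pu,px,py,pz,qr,qu,qx,qy,qz,ru,rx,ry,rz,ux,uy,xy,xz,yz
∂2: piv[iln,ilp,ilr,ilu,ily,inp,inu,inx,ipr,ipu,ipx,ipy,iru,irx,iry,iux,lny,lnz,lpx,lpz,lqr,lqx,lqy,lxy,lxz,lyz,nrx,pqx,pqz,prz,qru] rk=31  ker:lnu,lpr,lpy,lrx,lry,npu,npx,nux,nyz,pqy,prx,pry,pux,pxy,pxz,qrx,qry,qxy,qyz,rux,rxy,rxz
∂3: piv[ilnu,ilpr,ilpy,ilry,inpu,inpx,inux,ipry,ipux,lpxz,lqrx,lqry,lqxy,lrxy,pqxy,prxz] rk=16  ker:lpry,npux,qrxy
∂1c = −2·{i} + 2·{l} − {n} + {p} + 2·{r} + 2·{u} − 2·{y} − 2·{z}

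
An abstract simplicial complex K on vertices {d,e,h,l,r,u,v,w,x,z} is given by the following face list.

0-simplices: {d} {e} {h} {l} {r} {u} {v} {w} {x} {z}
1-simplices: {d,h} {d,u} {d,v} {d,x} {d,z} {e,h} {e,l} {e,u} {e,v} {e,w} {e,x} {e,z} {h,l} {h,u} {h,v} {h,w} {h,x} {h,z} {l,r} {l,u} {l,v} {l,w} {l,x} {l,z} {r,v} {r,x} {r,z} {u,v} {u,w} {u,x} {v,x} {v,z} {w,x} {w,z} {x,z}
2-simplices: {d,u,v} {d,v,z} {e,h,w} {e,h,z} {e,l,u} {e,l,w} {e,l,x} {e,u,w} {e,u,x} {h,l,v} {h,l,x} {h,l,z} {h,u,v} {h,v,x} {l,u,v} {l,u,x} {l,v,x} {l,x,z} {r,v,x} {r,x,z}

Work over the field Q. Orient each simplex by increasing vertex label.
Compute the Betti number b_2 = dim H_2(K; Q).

n_0=10 n_1=35 n_2=20  [Q]
∂1: piv[dh,du,dv,dx,dz,eh,el,ew,lr] rk=9  ker:eu,ev,ex,ez,hl,hu,hv,hw,hx,hz,lu,lv,lw,lx,lz,rv,rx,rz,uv,uw,ux,vx,vz,wx,wz,xz
∂2: piv[duv,dvz,ehw,ehz,elu,elw,elx,euw,eux,hlv,hlx,hlz,huv,hvx,luv,lxz,rvx,rxz] rk=18  ker:lux,lvx
b_2=(20−18)−0=2

b_2=2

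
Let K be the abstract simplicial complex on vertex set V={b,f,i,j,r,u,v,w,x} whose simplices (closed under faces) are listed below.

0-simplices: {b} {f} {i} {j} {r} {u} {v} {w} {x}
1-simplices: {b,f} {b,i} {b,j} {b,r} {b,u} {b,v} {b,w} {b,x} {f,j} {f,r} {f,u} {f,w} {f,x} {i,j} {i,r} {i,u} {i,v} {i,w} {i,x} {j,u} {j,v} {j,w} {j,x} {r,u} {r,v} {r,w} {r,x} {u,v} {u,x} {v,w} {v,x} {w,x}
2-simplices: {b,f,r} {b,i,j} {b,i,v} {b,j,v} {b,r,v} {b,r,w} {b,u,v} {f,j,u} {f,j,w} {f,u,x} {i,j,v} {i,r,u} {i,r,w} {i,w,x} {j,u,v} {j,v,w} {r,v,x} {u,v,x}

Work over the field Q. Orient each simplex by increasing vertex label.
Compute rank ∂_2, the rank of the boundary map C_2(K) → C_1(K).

rank∂_2=17

n_0=9 n_1=32 n_2=18  [Q]
∂1: piv[bf,bi,bj,br,bu,bv,bw,bx] rk=8  ker:fj,fr,fu,fw,fx,ij,ir,iu,iv,iw,ix,ju,jv,jw,jx,ru,rv,rw,rx,uv,ux,vw,vx,wx
∂2: piv[bfr,bij,biv,bjv,brv,brw,buv,fju,fjw,fux,iru,irw,iwx,juv,jvw,rvx,uvx] rk=17  ker:ijv
rk∂_2=17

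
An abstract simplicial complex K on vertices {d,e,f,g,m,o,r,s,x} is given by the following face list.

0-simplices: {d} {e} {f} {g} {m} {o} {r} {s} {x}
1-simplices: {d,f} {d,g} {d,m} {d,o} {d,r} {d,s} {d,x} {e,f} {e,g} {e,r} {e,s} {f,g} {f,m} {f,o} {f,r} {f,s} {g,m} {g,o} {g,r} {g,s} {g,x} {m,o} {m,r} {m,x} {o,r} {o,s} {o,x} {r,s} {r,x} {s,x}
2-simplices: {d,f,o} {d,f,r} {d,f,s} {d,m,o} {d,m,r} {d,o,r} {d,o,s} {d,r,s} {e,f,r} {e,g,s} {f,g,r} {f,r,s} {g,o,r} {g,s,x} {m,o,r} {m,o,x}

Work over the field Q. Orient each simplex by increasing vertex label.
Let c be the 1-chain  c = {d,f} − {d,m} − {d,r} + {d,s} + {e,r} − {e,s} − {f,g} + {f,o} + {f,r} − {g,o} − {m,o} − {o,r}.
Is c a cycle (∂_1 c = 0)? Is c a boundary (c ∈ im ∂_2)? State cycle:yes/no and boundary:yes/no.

cycle:yes boundary:no

n_0=9 n_1=30 n_2=16  [Q]
∂1: piv[df,dg,dm,do,dr,ds,dx,ef] rk=8  ker:eg,er,es,fg,fm,fo,fr,fs,gm,go,gr,gs,gx,mo,mr,mx,or,os,ox,rs,rx,sx
∂2: piv[dfo,dfr,dfs,dmo,dmr,dor,dos,drs,efr,egs,fgr,gor,gsx,mox] rk=14  ker:frs,mor
∂1c = 0
c vs im∂2: residual ≠ 0 ⇒ not boundary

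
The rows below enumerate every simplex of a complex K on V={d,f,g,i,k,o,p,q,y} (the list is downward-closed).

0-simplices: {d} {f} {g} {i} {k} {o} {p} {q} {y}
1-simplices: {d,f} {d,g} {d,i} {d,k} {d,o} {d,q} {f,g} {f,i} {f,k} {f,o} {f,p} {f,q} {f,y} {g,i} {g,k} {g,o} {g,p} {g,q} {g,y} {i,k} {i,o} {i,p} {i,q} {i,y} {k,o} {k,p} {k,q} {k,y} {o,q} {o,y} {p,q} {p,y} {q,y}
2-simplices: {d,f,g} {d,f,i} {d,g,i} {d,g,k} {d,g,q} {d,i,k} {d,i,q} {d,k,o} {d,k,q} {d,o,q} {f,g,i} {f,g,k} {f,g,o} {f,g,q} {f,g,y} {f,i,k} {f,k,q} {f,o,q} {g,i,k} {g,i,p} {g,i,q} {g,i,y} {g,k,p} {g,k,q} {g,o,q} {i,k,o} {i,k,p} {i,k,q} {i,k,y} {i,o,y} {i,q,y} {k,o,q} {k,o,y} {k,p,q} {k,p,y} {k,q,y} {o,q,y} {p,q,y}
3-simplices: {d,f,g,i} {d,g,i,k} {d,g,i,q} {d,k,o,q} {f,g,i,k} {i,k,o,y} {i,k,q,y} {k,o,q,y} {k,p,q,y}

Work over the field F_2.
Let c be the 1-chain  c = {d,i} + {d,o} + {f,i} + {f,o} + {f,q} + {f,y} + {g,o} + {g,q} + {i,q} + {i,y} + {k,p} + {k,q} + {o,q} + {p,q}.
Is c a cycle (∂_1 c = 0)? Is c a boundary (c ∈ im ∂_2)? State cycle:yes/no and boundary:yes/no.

n_0=9 n_1=33 n_2=38 n_3=9  [Z2]
∂1: piv[df,dg,di,dk,do,dq,fp,fy] rk=8  ker:fg,fi,fk,fo,fq,gi,gk,go,gp,gq,gy,ik,io,ip,iq,iy,ko,kp,kq,ky,oq,oy,pq,py,qy
∂2: piv[dfg,dfi,dgi,dgk,dgq,dik,diq,dko,dkq,doq,fgk,fgo,fgq,fgy,foq,gip,giy,gkp,iko,iky,ioy,iqy,kpq,kpy] rk=24  ker:fgi,fik,fkq,gik,giq,gkq,goq,ikp,ikq,koq,koy,kqy,oqy,pqy
∂3: piv[dfgi,dgik,dgiq,dkoq,fgik,ikoy,ikqy,koqy,kpqy] rk=9
∂1c = 0
c vs im∂2: reduces to 0 ⇒ boundary

cycle:yes boundary:yes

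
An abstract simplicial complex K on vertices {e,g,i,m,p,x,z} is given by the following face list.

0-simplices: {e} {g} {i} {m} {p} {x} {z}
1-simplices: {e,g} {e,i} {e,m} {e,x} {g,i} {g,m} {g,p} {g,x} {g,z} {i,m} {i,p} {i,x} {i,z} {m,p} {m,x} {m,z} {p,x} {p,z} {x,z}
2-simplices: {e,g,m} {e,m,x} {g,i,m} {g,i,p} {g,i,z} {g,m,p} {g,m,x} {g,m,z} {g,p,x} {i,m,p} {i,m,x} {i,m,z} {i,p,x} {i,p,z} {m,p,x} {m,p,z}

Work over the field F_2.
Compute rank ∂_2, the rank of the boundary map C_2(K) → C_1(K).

rank∂_2=11

n_0=7 n_1=19 n_2=16  [Z2]
∂1: piv[eg,ei,em,ex,gp,gz] rk=6  ker:gi,gm,gx,im,ip,ix,iz,mp,mx,mz,px,pz,xz
∂2: piv[egm,emx,gim,gip,giz,gmp,gmx,gmz,gpx,imx,ipz] rk=11  ker:imp,imz,ipx,mpx,mpz
rk∂_2=11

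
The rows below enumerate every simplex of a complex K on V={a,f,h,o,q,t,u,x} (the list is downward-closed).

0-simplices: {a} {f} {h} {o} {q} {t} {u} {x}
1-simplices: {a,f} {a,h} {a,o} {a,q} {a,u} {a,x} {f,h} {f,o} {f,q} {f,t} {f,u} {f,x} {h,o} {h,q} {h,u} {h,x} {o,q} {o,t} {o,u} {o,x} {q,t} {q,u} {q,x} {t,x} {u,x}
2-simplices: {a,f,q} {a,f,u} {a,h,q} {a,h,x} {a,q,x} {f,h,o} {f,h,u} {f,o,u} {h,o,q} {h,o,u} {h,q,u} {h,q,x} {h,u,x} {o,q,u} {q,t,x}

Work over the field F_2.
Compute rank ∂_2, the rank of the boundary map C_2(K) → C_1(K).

n_0=8 n_1=25 n_2=15  [Z2]
∂1: piv[af,ah,ao,aq,au,ax,ft] rk=7  ker:fh,fo,fq,fu,fx,ho,hq,hu,hx,oq,ot,ou,ox,qt,qu,qx,tx,ux
∂2: piv[afq,afu,ahq,ahx,aqx,fho,fhu,fou,hoq,hqu,hux,qtx] rk=12  ker:hou,hqx,oqu
rk∂_2=12

rank∂_2=12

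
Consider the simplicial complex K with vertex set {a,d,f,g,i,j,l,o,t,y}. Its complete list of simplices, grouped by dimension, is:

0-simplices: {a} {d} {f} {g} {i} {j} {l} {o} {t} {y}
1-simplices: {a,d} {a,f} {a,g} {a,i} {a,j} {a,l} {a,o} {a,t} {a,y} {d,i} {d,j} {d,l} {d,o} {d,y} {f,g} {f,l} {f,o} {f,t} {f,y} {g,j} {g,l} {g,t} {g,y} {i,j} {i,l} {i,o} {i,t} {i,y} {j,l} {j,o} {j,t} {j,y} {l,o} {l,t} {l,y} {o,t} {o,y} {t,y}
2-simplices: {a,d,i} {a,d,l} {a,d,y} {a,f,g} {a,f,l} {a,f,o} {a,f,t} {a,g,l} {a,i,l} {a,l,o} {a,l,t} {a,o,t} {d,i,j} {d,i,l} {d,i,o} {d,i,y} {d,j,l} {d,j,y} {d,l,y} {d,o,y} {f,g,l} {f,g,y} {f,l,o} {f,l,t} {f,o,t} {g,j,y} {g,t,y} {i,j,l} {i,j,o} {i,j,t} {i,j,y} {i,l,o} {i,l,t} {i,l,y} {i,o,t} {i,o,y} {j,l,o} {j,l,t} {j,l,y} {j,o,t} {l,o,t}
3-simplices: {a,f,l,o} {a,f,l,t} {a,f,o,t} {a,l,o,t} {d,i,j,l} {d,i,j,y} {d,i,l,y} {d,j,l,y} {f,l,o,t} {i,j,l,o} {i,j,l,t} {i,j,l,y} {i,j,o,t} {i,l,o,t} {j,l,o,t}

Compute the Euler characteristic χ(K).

n_0=10 n_1=38 n_2=41 n_3=15
χ=+10−38+41−15=-2

χ(K)=-2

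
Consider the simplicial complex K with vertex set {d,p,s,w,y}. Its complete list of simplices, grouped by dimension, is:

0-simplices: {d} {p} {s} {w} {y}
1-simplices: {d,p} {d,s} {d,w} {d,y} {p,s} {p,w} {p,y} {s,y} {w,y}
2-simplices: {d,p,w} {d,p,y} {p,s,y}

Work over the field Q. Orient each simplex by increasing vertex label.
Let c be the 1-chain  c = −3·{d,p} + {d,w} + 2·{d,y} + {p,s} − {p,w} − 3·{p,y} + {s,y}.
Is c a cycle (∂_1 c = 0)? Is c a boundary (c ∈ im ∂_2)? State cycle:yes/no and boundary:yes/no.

cycle:yes boundary:yes

n_0=5 n_1=9 n_2=3  [Q]
∂1: piv[dp,ds,dw,dy] rk=4  ker:ps,pw,py,sy,wy
∂2: piv[dpw,dpy,psy] rk=3
∂1c = 0
c vs im∂2: reduces to 0 ⇒ boundary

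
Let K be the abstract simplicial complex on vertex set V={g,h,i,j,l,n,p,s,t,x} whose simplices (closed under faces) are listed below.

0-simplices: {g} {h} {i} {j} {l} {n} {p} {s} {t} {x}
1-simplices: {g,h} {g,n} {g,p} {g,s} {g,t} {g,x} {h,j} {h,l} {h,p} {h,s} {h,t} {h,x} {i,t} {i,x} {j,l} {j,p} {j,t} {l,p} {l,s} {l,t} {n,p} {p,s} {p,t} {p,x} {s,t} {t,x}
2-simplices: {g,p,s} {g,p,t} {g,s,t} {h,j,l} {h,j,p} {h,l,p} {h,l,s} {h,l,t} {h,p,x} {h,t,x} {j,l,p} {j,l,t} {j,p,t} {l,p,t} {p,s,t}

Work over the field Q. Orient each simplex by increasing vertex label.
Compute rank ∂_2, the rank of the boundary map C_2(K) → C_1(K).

n_0=10 n_1=26 n_2=15  [Q]
∂1: piv[gh,gn,gp,gs,gt,gx,hj,hl,it] rk=9  ker:hp,hs,ht,hx,ix,jl,jp,jt,lp,ls,lt,np,ps,pt,px,st,tx
∂2: piv[gps,gpt,gst,hjl,hjp,hlp,hls,hlt,hpx,htx,jlt,jpt] rk=12  ker:jlp,lpt,pst
rk∂_2=12

rank∂_2=12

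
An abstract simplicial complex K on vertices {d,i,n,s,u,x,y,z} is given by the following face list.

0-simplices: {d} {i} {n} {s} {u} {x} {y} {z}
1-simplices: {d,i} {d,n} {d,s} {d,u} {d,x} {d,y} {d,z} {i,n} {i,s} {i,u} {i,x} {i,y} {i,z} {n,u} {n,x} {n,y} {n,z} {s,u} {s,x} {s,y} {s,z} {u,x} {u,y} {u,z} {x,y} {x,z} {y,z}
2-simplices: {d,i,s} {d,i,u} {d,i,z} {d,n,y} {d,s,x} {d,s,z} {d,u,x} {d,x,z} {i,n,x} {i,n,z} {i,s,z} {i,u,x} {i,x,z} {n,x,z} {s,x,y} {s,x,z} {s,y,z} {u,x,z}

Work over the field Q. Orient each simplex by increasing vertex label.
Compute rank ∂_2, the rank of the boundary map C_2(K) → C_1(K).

n_0=8 n_1=27 n_2=18  [Q]
∂1: piv[di,dn,ds,du,dx,dy,dz] rk=7  ker:in,is,iu,ix,iy,iz,nu,nx,ny,nz,su,sx,sy,sz,ux,uy,uz,xy,xz,yz
∂2: piv[dis,diu,diz,dny,dsx,dsz,dux,dxz,inx,inz,iux,sxy,syz,uxz] rk=14  ker:isz,ixz,nxz,sxz
rk∂_2=14

rank∂_2=14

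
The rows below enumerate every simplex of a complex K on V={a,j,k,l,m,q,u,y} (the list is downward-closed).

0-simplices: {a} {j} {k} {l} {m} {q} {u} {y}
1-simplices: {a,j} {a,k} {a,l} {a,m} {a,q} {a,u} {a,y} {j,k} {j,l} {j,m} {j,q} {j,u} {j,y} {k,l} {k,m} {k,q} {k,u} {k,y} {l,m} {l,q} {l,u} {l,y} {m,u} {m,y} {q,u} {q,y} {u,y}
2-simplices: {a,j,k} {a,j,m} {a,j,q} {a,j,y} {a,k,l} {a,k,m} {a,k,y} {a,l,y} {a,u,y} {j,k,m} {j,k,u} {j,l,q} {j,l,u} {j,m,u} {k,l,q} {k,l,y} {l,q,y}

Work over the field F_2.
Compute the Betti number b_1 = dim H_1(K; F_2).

b_1=5

n_0=8 n_1=27 n_2=17  [Z2]
∂1: piv[aj,ak,al,am,aq,au,ay] rk=7  ker:jk,jl,jm,jq,ju,jy,kl,km,kq,ku,ky,lm,lq,lu,ly,mu,my,qu,qy,uy
∂2: piv[ajk,ajm,ajq,ajy,akl,akm,aky,aly,auy,jku,jlq,jlu,jmu,klq,lqy] rk=15  ker:jkm,kly
b_1=(27−7)−15=5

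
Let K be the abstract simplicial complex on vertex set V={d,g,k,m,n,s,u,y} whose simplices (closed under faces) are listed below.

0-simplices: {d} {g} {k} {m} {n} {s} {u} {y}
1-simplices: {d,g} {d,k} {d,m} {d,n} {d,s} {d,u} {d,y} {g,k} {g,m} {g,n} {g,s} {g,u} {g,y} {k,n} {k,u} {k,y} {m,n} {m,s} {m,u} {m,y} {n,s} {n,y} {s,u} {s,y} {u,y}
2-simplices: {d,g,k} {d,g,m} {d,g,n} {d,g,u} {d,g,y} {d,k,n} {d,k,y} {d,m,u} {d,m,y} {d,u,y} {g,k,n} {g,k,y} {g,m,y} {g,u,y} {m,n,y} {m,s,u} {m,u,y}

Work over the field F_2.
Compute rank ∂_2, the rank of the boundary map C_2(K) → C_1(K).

n_0=8 n_1=25 n_2=17  [Z2]
∂1: piv[dg,dk,dm,dn,ds,du,dy] rk=7  ker:gk,gm,gn,gs,gu,gy,kn,ku,ky,mn,ms,mu,my,ns,ny,su,sy,uy
∂2: piv[dgk,dgm,dgn,dgu,dgy,dkn,dky,dmu,dmy,duy,mny,msu] rk=12  ker:gkn,gky,gmy,guy,muy
rk∂_2=12

rank∂_2=12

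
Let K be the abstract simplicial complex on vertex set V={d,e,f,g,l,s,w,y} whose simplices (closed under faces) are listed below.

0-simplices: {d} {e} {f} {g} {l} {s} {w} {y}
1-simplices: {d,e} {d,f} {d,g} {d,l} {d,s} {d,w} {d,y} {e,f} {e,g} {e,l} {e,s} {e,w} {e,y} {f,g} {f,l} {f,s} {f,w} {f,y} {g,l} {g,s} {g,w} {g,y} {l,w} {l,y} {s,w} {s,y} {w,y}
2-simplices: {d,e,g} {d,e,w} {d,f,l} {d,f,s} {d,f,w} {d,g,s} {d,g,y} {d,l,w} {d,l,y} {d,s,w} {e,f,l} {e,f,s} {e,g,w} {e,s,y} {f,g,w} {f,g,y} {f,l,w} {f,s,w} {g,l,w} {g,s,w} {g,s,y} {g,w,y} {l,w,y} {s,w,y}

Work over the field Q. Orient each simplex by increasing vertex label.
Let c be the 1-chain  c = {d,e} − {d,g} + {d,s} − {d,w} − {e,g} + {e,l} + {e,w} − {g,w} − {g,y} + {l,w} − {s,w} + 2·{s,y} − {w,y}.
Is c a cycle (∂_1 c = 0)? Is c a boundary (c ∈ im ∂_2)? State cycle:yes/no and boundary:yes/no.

n_0=8 n_1=27 n_2=24  [Q]
∂1: piv[de,df,dg,dl,ds,dw,dy] rk=7  ker:ef,eg,el,es,ew,ey,fg,fl,fs,fw,fy,gl,gs,gw,gy,lw,ly,sw,sy,wy
∂2: piv[deg,dew,dfl,dfs,dfw,dgs,dgy,dlw,dly,dsw,efl,efs,egw,esy,fgw,fgy,glw,gsy,gwy] rk=19  ker:flw,fsw,gsw,lwy,swy
∂1c = 0
c vs im∂2: residual ≠ 0 ⇒ not boundary

cycle:yes boundary:no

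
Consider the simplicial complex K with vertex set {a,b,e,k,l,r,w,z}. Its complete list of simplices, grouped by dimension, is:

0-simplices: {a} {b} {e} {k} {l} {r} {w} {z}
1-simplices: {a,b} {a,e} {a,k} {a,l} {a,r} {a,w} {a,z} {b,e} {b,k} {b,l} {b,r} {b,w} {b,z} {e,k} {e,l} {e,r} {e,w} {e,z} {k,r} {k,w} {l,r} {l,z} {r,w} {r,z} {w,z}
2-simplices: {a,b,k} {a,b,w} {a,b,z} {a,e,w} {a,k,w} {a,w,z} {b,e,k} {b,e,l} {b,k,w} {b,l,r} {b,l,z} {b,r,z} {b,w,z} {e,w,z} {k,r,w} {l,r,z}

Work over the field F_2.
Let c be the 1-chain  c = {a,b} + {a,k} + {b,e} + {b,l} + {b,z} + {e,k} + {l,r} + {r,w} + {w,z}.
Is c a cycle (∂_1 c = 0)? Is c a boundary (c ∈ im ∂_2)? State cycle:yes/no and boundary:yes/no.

cycle:yes boundary:no

n_0=8 n_1=25 n_2=16  [Z2]
∂1: piv[ab,ae,ak,al,ar,aw,az] rk=7  ker:be,bk,bl,br,bw,bz,ek,el,er,ew,ez,kr,kw,lr,lz,rw,rz,wz
∂2: piv[abk,abw,abz,aew,akw,awz,bek,bel,blr,blz,brz,ewz,krw] rk=13  ker:bkw,bwz,lrz
∂1c = 0
c vs im∂2: residual ≠ 0 ⇒ not boundary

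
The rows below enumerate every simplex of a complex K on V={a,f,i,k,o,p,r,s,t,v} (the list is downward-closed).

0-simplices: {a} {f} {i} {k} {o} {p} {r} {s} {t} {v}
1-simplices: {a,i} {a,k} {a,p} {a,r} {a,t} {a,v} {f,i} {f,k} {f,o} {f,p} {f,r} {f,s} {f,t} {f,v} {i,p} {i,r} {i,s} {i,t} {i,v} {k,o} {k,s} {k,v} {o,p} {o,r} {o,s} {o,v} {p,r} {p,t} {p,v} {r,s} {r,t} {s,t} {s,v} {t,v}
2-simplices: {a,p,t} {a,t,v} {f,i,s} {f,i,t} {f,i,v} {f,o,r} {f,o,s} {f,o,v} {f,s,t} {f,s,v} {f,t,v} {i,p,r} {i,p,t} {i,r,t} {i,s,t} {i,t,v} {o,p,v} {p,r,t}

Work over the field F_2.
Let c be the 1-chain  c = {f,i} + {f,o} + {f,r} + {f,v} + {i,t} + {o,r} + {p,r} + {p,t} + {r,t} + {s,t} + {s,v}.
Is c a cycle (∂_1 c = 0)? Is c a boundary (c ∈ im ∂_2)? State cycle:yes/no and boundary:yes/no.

n_0=10 n_1=34 n_2=18  [Z2]
∂1: piv[ai,ak,ap,ar,at,av,fi,fo,fs] rk=9  ker:fk,fp,fr,ft,fv,ip,ir,is,it,iv,ko,ks,kv,op,or,os,ov,pr,pt,pv,rs,rt,st,sv,tv
∂2: piv[apt,atv,fis,fit,fiv,for,fos,fov,fst,fsv,ftv,ipr,ipt,irt,opv] rk=15  ker:ist,itv,prt
∂1c = 0
c vs im∂2: reduces to 0 ⇒ boundary

cycle:yes boundary:yes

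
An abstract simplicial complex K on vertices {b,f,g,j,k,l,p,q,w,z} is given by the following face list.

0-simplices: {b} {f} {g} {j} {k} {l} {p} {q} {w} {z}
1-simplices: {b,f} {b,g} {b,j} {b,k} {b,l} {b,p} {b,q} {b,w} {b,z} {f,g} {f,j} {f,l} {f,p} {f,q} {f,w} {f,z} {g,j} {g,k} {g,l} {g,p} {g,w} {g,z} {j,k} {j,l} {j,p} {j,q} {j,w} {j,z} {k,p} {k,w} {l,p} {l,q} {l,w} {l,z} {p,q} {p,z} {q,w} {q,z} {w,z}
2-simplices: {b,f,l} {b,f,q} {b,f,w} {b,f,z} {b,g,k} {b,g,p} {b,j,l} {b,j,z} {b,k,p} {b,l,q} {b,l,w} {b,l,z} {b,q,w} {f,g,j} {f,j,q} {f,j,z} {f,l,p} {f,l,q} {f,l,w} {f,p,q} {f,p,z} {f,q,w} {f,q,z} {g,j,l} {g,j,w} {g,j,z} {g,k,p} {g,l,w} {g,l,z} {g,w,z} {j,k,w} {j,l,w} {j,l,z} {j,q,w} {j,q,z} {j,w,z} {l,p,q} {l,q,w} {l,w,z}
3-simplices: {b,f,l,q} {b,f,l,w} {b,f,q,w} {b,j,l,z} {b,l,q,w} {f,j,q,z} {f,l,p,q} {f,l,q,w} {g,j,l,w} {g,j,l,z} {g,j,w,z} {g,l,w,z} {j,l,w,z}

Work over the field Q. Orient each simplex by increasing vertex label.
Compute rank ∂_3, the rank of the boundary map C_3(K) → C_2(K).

n_0=10 n_1=39 n_2=39 n_3=13  [Q]
∂1: piv[bf,bg,bj,bk,bl,bp,bq,bw,bz] rk=9  ker:fg,fj,fl,fp,fq,fw,fz,gj,gk,gl,gp,gw,gz,jk,jl,jp,jq,jw,jz,kp,kw,lp,lq,lw,lz,pq,pz,qw,qz,wz
∂2: piv[bfl,bfq,bfw,bfz,bgk,bgp,bjl,bjz,bkp,blq,blw,blz,bqw,fgj,fjq,fjz,flp,fpq,fpz,fqz,gjl,gjw,gjz,glw,gwz,jkw] rk=26  ker:flq,flw,fqw,gkp,glz,jlw,jlz,jqw,jqz,jwz,lpq,lqw,lwz
∂3: piv[bflq,bflw,bfqw,bjlz,blqw,fjqz,flpq,gjlw,gjlz,gjwz,glwz] rk=11  ker:flqw,jlwz
rk∂_3=11

rank∂_3=11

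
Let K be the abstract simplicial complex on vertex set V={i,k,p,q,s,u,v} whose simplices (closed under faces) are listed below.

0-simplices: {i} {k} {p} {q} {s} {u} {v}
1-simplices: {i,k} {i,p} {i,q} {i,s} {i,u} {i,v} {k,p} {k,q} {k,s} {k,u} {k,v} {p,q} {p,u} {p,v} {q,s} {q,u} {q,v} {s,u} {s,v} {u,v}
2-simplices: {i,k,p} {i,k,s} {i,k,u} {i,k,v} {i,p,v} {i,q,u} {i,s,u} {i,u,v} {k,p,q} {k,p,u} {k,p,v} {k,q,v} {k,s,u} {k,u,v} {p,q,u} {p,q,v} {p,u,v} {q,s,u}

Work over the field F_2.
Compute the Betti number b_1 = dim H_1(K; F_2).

n_0=7 n_1=20 n_2=18  [Z2]
∂1: piv[ik,ip,iq,is,iu,iv] rk=6  ker:kp,kq,ks,ku,kv,pq,pu,pv,qs,qu,qv,su,sv,uv
∂2: piv[ikp,iks,iku,ikv,ipv,iqu,isu,iuv,kpq,kpu,kqv,pqu,qsu] rk=13  ker:kpv,ksu,kuv,pqv,puv
b_1=(20−6)−13=1

b_1=1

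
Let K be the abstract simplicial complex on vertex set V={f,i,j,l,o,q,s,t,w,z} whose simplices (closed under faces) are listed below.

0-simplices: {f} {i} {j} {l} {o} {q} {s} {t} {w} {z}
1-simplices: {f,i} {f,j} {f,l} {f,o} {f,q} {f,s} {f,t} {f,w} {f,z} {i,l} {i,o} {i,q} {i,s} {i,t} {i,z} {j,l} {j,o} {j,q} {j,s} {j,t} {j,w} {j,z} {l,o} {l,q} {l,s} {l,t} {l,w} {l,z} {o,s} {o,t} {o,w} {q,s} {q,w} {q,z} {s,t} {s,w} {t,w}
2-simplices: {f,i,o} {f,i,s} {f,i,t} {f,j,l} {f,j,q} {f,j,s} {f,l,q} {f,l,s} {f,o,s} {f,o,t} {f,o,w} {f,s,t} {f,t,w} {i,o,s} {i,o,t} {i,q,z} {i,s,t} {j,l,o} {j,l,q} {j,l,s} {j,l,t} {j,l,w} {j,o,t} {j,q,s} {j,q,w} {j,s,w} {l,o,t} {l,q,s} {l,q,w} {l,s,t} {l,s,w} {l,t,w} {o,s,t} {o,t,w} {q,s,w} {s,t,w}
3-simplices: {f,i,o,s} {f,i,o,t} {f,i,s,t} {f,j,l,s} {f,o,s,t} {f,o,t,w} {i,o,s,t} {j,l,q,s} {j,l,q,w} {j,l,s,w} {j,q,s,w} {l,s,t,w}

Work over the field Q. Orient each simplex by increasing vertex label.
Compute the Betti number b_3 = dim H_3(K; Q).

n_0=10 n_1=37 n_2=36 n_3=12  [Q]
∂1: piv[fi,fj,fl,fo,fq,fs,ft,fw,fz] rk=9  ker:il,io,iq,is,it,iz,jl,jo,jq,js,jt,jw,jz,lo,lq,ls,lt,lw,lz,os,ot,ow,qs,qw,qz,st,sw,tw
∂2: piv[fio,fis,fit,fjl,fjq,fjs,flq,fls,fos,fot,fow,fst,ftw,iqz,jlo,jlt,jlw,jot,jqs,jqw,jsw,lst,ltw] rk=23  ker:ios,iot,ist,jlq,jls,lot,lqs,lqw,lsw,ost,otw,qsw,stw
∂3: piv[fios,fiot,fist,fjls,fost,fotw,jlqs,jlqw,jlsw,jqsw,lstw] rk=11  ker:iost
b_3=(12−11)−0=1

b_3=1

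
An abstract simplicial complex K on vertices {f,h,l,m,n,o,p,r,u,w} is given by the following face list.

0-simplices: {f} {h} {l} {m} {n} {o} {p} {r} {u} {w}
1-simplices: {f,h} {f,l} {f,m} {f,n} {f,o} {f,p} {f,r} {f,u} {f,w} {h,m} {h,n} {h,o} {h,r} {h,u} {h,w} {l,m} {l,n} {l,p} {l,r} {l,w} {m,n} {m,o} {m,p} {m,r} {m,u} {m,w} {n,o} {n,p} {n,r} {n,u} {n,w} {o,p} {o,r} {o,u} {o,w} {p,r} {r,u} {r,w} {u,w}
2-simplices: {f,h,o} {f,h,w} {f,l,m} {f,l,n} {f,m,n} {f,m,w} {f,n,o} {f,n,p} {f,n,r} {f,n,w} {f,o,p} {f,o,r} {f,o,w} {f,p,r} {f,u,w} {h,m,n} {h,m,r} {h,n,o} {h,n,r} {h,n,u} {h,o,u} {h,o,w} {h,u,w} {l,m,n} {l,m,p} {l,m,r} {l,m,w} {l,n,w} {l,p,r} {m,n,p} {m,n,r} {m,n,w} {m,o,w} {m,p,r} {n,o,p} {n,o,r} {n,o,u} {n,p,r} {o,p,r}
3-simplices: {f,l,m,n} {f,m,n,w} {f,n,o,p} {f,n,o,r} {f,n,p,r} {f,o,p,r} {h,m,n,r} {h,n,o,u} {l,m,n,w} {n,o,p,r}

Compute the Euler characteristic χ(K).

χ(K)=0

n_0=10 n_1=39 n_2=39 n_3=10
χ=+10−39+39−10=0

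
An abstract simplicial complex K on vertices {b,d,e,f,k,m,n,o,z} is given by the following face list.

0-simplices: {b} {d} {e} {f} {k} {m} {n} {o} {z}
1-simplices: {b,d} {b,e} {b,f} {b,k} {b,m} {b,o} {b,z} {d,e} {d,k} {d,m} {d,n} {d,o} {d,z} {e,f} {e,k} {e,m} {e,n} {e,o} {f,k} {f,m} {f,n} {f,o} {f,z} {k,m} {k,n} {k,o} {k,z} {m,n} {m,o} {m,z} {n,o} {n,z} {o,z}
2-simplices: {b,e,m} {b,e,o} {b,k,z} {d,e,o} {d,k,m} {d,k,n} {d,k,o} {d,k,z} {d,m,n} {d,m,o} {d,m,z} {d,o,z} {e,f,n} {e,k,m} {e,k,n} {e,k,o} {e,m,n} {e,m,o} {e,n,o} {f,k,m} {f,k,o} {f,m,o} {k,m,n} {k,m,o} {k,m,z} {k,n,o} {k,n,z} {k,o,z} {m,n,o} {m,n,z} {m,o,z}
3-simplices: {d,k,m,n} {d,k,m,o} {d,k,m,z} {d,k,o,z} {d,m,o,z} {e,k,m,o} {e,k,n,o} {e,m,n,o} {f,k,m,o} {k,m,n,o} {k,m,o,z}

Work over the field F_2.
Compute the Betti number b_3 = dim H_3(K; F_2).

n_0=9 n_1=33 n_2=31 n_3=11  [Z2]
∂1: piv[bd,be,bf,bk,bm,bo,bz,dn] rk=8  ker:de,dk,dm,do,dz,ef,ek,em,en,eo,fk,fm,fn,fo,fz,km,kn,ko,kz,mn,mo,mz,no,nz,oz
∂2: piv[bem,beo,bkz,deo,dkm,dkn,dko,dkz,dmn,dmo,dmz,doz,efn,ekm,ekn,eko,eno,fkm,fko,knz] rk=20  ker:emn,emo,fmo,kmn,kmo,kmz,kno,koz,mno,mnz,moz
∂3: piv[dkmn,dkmo,dkmz,dkoz,dmoz,ekmo,ekno,emno,fkmo,kmno] rk=10  ker:kmoz
b_3=(11−10)−0=1

b_3=1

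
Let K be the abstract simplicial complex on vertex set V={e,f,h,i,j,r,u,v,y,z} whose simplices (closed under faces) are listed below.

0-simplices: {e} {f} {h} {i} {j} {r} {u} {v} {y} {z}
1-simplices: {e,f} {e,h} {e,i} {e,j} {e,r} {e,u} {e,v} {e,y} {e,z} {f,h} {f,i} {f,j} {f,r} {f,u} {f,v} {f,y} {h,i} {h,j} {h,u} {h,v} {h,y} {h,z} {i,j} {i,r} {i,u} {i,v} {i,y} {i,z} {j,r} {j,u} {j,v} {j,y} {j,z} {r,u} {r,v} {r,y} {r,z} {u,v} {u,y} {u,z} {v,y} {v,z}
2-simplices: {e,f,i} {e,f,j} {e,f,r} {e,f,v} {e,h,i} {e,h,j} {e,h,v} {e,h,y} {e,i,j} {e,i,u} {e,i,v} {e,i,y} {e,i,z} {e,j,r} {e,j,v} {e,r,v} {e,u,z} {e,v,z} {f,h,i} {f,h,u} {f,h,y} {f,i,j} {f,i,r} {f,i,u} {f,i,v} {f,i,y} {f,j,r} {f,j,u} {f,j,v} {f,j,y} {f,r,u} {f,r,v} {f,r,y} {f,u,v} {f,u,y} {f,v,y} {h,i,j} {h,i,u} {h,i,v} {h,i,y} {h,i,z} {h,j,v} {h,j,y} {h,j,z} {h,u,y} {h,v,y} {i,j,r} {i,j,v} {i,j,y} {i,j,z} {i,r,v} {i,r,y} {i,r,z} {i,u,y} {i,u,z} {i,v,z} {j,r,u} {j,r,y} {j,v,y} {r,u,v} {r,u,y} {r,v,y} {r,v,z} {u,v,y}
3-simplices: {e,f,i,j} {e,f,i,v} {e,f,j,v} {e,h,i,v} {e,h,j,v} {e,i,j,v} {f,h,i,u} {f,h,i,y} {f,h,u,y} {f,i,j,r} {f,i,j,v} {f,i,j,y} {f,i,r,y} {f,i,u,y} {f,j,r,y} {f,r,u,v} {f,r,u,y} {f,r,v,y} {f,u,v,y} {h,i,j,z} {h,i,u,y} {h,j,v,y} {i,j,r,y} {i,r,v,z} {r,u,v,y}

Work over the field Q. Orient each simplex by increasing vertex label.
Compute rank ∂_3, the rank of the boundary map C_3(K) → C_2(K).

rank∂_3=21

n_0=10 n_1=42 n_2=64 n_3=25  [Q]
∂1: piv[ef,eh,ei,ej,er,eu,ev,ey,ez] rk=9  ker:fh,fi,fj,fr,fu,fv,fy,hi,hj,hu,hv,hy,hz,ij,ir,iu,iv,iy,iz,jr,ju,jv,jy,jz,ru,rv,ry,rz,uv,uy,uz,vy,vz
∂2: piv[efi,efj,efr,efv,ehi,ehj,ehv,ehy,eij,eiu,eiv,eiy,eiz,ejr,ejv,erv,euz,evz,fhi,fhu,fhy,fir,fiu,fju,fjy,fru,fry,fuv,fuy,fvy,hiz,hjz,irz] rk=33  ker:fij,fiv,fiy,fjr,fjv,frv,hij,hiu,hiv,hiy,hjv,hjy,huy,hvy,ijr,ijv,ijy,ijz,irv,iry,iuy,iuz,ivz,jru,jry,jvy,ruv,ruy,rvy,rvz,uvy
∂3: piv[efij,efiv,efjv,ehiv,ehjv,eijv,fhiu,fhiy,fhuy,fijr,fijy,firy,fiuy,fjry,fruv,fruy,frvy,fuvy,hijz,hjvy,irvz] rk=21  ker:fijv,hiuy,ijry,ruvy
rk∂_3=21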